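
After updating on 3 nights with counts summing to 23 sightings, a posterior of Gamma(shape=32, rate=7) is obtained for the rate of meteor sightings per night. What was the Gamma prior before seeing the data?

Gamma(shape=9, rate=4)

A Gamma(α, β) prior (rate parametrization) on a Poisson rate with n observations summing to S gives posterior Gamma(α+S, β+n).
So α = 32 − 23 = 9 and β = 7 − 3 = 4.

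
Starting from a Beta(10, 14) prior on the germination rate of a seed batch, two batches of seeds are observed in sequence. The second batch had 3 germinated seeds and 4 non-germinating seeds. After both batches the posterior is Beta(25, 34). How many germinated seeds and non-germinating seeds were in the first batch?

12 germinated seeds and 16 non-germinating seeds

Because Beta–binomial updating is additive in the counts, the combined data contributed (α_post−α_prior, β_post−β_prior) successes and failures.
Total across both batches: 25−10=15 germinated seeds, 34−14=20 non-germinating seeds.
Subtract the second batch: 15−3=12 germinated seeds and 20−4=16 non-germinating seeds.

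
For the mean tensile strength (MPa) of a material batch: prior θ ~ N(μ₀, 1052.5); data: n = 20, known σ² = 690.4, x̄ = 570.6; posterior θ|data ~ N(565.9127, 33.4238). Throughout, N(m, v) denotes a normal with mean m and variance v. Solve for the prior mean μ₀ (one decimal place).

μ₀ = 423.0

The posterior mean is a precision-weighted average: μ_n = (τ₀μ₀ + τ_data·x̄)/(τ₀+τ_data), with τ₀=1/σ₀² and τ_data=n/σ².
Here τ₀ = 1/1052.5 = 0.000950 and τ_data = 20/690.4 = 0.028969, so τ_n = 0.029919.
Rearranging for μ₀: μ₀ = (μ_n·τ_n − τ_data·x̄)/τ₀ = (565.9127·0.029919 − 0.028969·570.6) / 0.000950 = 0.401831/0.000950 ≈ 423.0.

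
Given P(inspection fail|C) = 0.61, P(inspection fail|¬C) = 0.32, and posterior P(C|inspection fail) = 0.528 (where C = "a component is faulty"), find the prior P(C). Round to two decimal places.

P(C) = 0.37

Bayes' rule in odds form gives O(C|E) = O(C)·[P(E|C)/P(E|¬C)], hence O(C) = O(C|E)/LR.
Posterior odds = 0.528/(1−0.528) = 1.1186. LR = 0.61/0.32 = 1.9062.
Prior odds = 1.1186/1.9062 = 0.5868, so P(C) = 0.5868/(1+0.5868) ≈ 0.37.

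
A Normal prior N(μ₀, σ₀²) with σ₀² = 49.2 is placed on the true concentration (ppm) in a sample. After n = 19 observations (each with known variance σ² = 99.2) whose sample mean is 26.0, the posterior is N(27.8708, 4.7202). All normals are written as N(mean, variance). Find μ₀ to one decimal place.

μ₀ = 45.5

With known observation variance, the Normal–Normal posterior has precision τ_n = τ₀ + n/σ² and mean μ_n = (τ₀μ₀ + (n/σ²)x̄)/τ_n.
Here τ₀ = 1/49.2 = 0.020325 and τ_data = 19/99.2 = 0.191532, so τ_n = 0.211857.
Rearranging for μ₀: μ₀ = (μ_n·τ_n − τ_data·x̄)/τ₀ = (27.8708·0.211857 − 0.191532·26.0) / 0.020325 = 0.924792/0.020325 ≈ 45.5.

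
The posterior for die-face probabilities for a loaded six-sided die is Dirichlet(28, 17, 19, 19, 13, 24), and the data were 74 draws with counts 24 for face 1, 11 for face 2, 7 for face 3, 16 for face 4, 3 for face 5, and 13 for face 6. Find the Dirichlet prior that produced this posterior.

For a Dirichlet(α) prior with multinomial counts c, the posterior is Dirichlet(α + c) componentwise.
Subtract each count from the matching posterior parameter: 28−24=4, 17−11=6, 19−7=12, 19−16=3, 13−3=10, 24−13=11.

Dirichlet(4, 6, 12, 3, 10, 11)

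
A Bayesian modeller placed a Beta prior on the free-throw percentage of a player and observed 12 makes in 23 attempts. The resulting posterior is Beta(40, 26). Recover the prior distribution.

Beta is conjugate to the binomial likelihood: posterior = Beta(α+s, β+f).
So α = 40 − 12 = 28 and β = 26 − 11 = 15.

Beta(28, 15)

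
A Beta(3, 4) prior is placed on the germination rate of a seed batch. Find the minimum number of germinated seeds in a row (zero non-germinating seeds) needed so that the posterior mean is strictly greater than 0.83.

After k germinated seeds and 0 non-germinating seeds the posterior is Beta(3+k, 4), with mean (3+k)/(3+4+k).
Set (3+k)/(7+k) > 0.83 and solve: k > (0.83·7 − 3)/(1 − 0.83) = 16.529.
The smallest integer exceeding 16.529 is 17.

k = 17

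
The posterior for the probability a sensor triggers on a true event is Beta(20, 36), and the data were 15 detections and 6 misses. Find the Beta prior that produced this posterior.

Under Beta–binomial conjugacy the posterior parameters are (a+s, b+f).
Subtract the data counts: 20−15=5, 36−6=30.

Beta(5, 30)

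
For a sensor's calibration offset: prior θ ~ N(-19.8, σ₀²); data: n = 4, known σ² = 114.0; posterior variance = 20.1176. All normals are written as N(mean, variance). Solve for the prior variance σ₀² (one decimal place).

σ₀² = 68.4

For the Normal–Normal model with known σ², precisions add: τ_n = τ₀ + n/σ².
So 1/σ₀² = 1/20.1176 − 4/114.0 = 0.049708 − 0.035088 = 0.014620.
Hence σ₀² = 1/0.014620 ≈ 68.4.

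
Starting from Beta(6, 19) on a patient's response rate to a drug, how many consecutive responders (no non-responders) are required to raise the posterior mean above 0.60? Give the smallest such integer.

After k responders and 0 non-responders the posterior is Beta(6+k, 19), with mean (6+k)/(6+19+k).
Set (6+k)/(25+k) > 0.60 and solve: k > (0.60·25 − 6)/(1 − 0.60) = 22.500.
The smallest integer exceeding 22.500 is 23, and checking k=23: (29)/(48) = 0.6042 > 0.60.

k = 23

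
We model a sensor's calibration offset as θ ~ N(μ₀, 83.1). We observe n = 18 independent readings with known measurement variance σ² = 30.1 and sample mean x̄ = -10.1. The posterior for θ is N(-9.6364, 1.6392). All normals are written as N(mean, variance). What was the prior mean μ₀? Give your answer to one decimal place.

With known observation variance, the Normal–Normal posterior has precision τ_n = τ₀ + n/σ² and mean μ_n = (τ₀μ₀ + (n/σ²)x̄)/τ_n.
Here τ₀ = 1/83.1 = 0.012034 and τ_data = 18/30.1 = 0.598007, so τ_n = 0.610041.
Rearranging for μ₀: μ₀ = (μ_n·τ_n − τ_data·x̄)/τ₀ = (-9.6364·0.610041 − 0.598007·-10.1) / 0.012034 = 0.161272/0.012034 ≈ 13.4.

μ₀ = 13.4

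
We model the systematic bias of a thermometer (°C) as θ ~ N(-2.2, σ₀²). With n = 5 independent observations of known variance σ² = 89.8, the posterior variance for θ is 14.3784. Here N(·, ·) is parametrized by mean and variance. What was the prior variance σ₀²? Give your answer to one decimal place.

σ₀² = 72.1

For the Normal–Normal model with known σ², precisions add: τ_n = τ₀ + n/σ².
So 1/σ₀² = 1/14.3784 − 5/89.8 = 0.069549 − 0.055679 = 0.013870.
Hence σ₀² = 1/0.013870 ≈ 72.1.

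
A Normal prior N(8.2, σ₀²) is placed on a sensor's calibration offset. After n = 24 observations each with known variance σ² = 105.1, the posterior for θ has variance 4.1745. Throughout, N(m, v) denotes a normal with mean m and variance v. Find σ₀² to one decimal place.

σ₀² = 89.3

For the Normal–Normal model with known σ², precisions add: τ_n = τ₀ + n/σ².
So 1/σ₀² = 1/4.1745 − 24/105.1 = 0.239550 − 0.228354 = 0.011196.
Hence σ₀² = 1/0.011196 ≈ 89.3.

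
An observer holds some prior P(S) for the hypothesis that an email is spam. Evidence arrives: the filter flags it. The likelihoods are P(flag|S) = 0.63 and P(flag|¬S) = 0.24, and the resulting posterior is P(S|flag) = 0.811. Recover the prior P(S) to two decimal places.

P(S) = 0.62

In odds form, posterior odds = prior odds × likelihood ratio, so prior odds = posterior odds ÷ LR.
Posterior odds = 0.811/(1−0.811) = 4.2910. LR = 0.63/0.24 = 2.6250.
Prior odds = 4.2910/2.6250 = 1.6347, so P(S) = 1.6347/(1+1.6347) ≈ 0.62.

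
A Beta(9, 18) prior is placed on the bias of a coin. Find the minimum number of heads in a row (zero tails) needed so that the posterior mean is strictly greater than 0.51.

After k heads and 0 tails the posterior is Beta(9+k, 18), with mean (9+k)/(9+18+k).
Set (9+k)/(27+k) > 0.51 and solve: k > (0.51·27 − 9)/(1 − 0.51) = 9.735.
The smallest integer exceeding 9.735 is 10, and checking k=10: (19)/(37) = 0.5135 > 0.51.

k = 10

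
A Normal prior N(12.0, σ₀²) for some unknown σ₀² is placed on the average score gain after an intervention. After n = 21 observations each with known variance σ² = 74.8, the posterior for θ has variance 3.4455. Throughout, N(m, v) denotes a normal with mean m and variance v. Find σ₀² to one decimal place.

σ₀² = 105.4

For the Normal–Normal model with known σ², precisions add: τ_n = τ₀ + n/σ².
So 1/σ₀² = 1/3.4455 − 21/74.8 = 0.290234 − 0.280749 = 0.009485.
Hence σ₀² = 1/0.009485 ≈ 105.4.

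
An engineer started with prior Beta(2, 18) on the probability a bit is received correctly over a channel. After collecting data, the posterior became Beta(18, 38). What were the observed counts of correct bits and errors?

16 correct bits and 20 errors

A Beta(α, β) prior with s successes and f failures in binomial data gives a Beta(α+s, β+f) posterior.
Match parameters: s=18−2=16, f=38−18=20.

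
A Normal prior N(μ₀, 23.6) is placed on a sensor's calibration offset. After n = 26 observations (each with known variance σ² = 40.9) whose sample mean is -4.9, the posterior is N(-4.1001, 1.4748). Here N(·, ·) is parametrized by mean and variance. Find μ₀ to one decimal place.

The posterior mean is a precision-weighted average: μ_n = (τ₀μ₀ + τ_data·x̄)/(τ₀+τ_data), with τ₀=1/σ₀² and τ_data=n/σ².
Here τ₀ = 1/23.6 = 0.042373 and τ_data = 26/40.9 = 0.635697, so τ_n = 0.678070.
Rearranging for μ₀: μ₀ = (μ_n·τ_n − τ_data·x̄)/τ₀ = (-4.1001·0.678070 − 0.635697·-4.9) / 0.042373 = 0.334760/0.042373 ≈ 7.9.

μ₀ = 7.9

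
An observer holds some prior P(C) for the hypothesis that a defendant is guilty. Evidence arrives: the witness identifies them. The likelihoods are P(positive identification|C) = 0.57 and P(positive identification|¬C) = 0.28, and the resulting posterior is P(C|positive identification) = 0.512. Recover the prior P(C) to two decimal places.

P(C) = 0.34

In odds form, posterior odds = prior odds × likelihood ratio, so prior odds = posterior odds ÷ LR.
Posterior odds = 0.512/(1−0.512) = 1.0492. LR = 0.57/0.28 = 2.0357.
Prior odds = 1.0492/2.0357 = 0.5154, so P(C) = 0.5154/(1+0.5154) ≈ 0.34.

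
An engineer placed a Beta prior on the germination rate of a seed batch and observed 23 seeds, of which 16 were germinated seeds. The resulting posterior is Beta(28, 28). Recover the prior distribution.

A Beta(a, b) prior with s successes and f failures in binomial data gives a Beta(a+s, b+f) posterior.
So a = 28 − 16 = 12 and b = 28 − 7 = 21.

Beta(12, 21)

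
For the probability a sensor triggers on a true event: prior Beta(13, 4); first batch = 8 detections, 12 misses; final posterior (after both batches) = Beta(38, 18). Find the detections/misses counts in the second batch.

17 detections and 2 misses

Because Beta–binomial updating is additive in the counts, the combined data contributed (α_post−α_prior, β_post−β_prior) successes and failures.
Total across both batches: 38−13=25 detections, 18−4=14 misses.
Subtract the first batch: 25−8=17 detections and 14−12=2 misses.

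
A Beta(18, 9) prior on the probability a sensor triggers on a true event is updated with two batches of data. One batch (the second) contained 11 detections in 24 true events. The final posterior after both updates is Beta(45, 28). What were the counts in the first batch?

16 detections and 6 misses

Sequential conjugate updates are equivalent to a single update on the pooled data, so total successes = posterior α − prior α and total failures = posterior β − prior β.
Total across both batches: 45−18=27 detections, 28−9=19 misses.
Subtract the second batch: 27−11=16 detections and 19−13=6 misses.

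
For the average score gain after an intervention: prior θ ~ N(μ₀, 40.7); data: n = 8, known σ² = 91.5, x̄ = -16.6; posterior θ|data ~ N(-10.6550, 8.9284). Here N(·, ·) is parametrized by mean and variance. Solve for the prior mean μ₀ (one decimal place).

μ₀ = 10.5

The posterior mean is a precision-weighted average: μ_n = (τ₀μ₀ + τ_data·x̄)/(τ₀+τ_data), with τ₀=1/σ₀² and τ_data=n/σ².
Here τ₀ = 1/40.7 = 0.024570 and τ_data = 8/91.5 = 0.087432, so τ_n = 0.112002.
Rearranging for μ₀: μ₀ = (μ_n·τ_n − τ_data·x̄)/τ₀ = (-10.6550·0.112002 − 0.087432·-16.6) / 0.024570 = 0.257990/0.024570 ≈ 10.5.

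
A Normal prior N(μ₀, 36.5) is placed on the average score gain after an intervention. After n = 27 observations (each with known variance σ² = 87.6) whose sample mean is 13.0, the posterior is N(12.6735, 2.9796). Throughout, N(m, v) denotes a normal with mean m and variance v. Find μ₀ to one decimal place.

μ₀ = 9.0

With known observation variance, the Normal–Normal posterior has precision τ_n = τ₀ + n/σ² and mean μ_n = (τ₀μ₀ + (n/σ²)x̄)/τ_n.
Here τ₀ = 1/36.5 = 0.027397 and τ_data = 27/87.6 = 0.308219, so τ_n = 0.335616.
Rearranging for μ₀: μ₀ = (μ_n·τ_n − τ_data·x̄)/τ₀ = (12.6735·0.335616 − 0.308219·13.0) / 0.027397 = 0.246582/0.027397 ≈ 9.0.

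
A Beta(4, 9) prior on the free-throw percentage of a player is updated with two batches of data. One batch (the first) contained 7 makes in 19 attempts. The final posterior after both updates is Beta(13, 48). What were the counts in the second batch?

Sequential conjugate updates are equivalent to a single update on the pooled data, so total successes = posterior α − prior α and total failures = posterior β − prior β.
Total across both batches: 13−4=9 makes, 48−9=39 misses.
Subtract the first batch: 9−7=2 makes and 39−12=27 misses.

2 makes and 27 misses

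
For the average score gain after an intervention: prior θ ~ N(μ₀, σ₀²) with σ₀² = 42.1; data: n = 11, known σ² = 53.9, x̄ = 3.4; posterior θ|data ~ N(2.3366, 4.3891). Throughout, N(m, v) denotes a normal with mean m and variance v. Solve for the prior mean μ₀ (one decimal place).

μ₀ = -6.8

The posterior mean is a precision-weighted average: μ_n = (τ₀μ₀ + τ_data·x̄)/(τ₀+τ_data), with τ₀=1/σ₀² and τ_data=n/σ².
Here τ₀ = 1/42.1 = 0.023753 and τ_data = 11/53.9 = 0.204082, so τ_n = 0.227835.
Rearranging for μ₀: μ₀ = (μ_n·τ_n − τ_data·x̄)/τ₀ = (2.3366·0.227835 − 0.204082·3.4) / 0.023753 = -0.161520/0.023753 ≈ -6.8.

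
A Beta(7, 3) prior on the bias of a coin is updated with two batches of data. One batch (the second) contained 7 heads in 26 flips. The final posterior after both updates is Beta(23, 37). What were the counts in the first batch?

Because Beta–binomial updating is additive in the counts, the combined data contributed (α_post−α_prior, β_post−β_prior) successes and failures.
Total across both batches: 23−7=16 heads, 37−3=34 tails.
Subtract the second batch: 16−7=9 heads and 34−19=15 tails.

9 heads and 15 tails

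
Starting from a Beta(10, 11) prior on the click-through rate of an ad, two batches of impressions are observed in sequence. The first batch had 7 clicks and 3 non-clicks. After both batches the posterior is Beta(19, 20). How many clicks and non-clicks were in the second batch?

Sequential conjugate updates are equivalent to a single update on the pooled data, so total successes = posterior α − prior α and total failures = posterior β − prior β.
Total across both batches: 19−10=9 clicks, 20−11=9 non-clicks.
Subtract the first batch: 9−7=2 clicks and 9−3=6 non-clicks.

2 clicks and 6 non-clicks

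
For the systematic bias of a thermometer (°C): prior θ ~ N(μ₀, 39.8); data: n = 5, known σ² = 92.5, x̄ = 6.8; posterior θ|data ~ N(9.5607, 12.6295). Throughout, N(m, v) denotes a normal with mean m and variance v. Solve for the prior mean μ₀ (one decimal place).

With known observation variance, the Normal–Normal posterior has precision τ_n = τ₀ + n/σ² and mean μ_n = (τ₀μ₀ + (n/σ²)x̄)/τ_n.
Here τ₀ = 1/39.8 = 0.025126 and τ_data = 5/92.5 = 0.054054, so τ_n = 0.079180.
Rearranging for μ₀: μ₀ = (μ_n·τ_n − τ_data·x̄)/τ₀ = (9.5607·0.079180 − 0.054054·6.8) / 0.025126 = 0.389449/0.025126 ≈ 15.5.

μ₀ = 15.5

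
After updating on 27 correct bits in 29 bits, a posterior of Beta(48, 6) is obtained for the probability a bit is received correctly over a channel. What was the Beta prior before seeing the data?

Beta(21, 4)

A Beta(a, b) prior with s successes and f failures in binomial data gives a Beta(a+s, b+f) posterior.
Subtract the data counts: 48−27=21, 6−2=4.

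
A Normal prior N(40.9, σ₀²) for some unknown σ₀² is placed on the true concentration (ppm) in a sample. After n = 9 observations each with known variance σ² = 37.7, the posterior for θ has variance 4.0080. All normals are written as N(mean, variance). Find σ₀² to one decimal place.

σ₀² = 92.8

For the Normal–Normal model with known σ², precisions add: τ_n = τ₀ + n/σ².
So 1/σ₀² = 1/4.0080 − 9/37.7 = 0.249501 − 0.238727 = 0.010774.
Hence σ₀² = 1/0.010774 ≈ 92.8.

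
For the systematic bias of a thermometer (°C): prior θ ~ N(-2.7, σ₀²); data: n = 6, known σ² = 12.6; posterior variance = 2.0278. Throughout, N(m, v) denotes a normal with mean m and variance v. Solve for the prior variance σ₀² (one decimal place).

Posterior precision equals prior precision plus data precision: 1/σ_n² = 1/σ₀² + n/σ².
So 1/σ₀² = 1/2.0278 − 6/12.6 = 0.493145 − 0.476190 = 0.016955.
Hence σ₀² = 1/0.016955 ≈ 59.0.

σ₀² = 59.0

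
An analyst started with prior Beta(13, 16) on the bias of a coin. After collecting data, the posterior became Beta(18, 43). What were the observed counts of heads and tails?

5 heads and 27 tails

Under Beta–binomial conjugacy the posterior parameters are (α+s, β+f).
So s = 18 − 13 = 5 and f = 43 − 16 = 27.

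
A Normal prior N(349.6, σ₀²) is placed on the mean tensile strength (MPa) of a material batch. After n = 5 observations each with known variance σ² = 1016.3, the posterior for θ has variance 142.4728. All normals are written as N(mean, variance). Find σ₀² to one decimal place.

σ₀² = 476.4

For the Normal–Normal model with known σ², precisions add: τ_n = τ₀ + n/σ².
So 1/σ₀² = 1/142.4728 − 5/1016.3 = 0.007019 − 0.004920 = 0.002099.
Hence σ₀² = 1/0.002099 ≈ 476.4.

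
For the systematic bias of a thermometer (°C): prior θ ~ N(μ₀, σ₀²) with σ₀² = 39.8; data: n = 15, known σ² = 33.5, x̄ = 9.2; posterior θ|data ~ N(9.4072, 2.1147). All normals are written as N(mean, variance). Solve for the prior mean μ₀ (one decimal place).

With known observation variance, the Normal–Normal posterior has precision τ_n = τ₀ + n/σ² and mean μ_n = (τ₀μ₀ + (n/σ²)x̄)/τ_n.
Here τ₀ = 1/39.8 = 0.025126 and τ_data = 15/33.5 = 0.447761, so τ_n = 0.472887.
Rearranging for μ₀: μ₀ = (μ_n·τ_n − τ_data·x̄)/τ₀ = (9.4072·0.472887 − 0.447761·9.2) / 0.025126 = 0.329141/0.025126 ≈ 13.1.

μ₀ = 13.1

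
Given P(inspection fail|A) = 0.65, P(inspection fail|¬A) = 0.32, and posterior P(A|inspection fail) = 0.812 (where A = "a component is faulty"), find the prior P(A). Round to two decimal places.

Bayes' rule in odds form gives O(A|E) = O(A)·[P(E|A)/P(E|¬A)], hence O(A) = O(A|E)/LR.
Posterior odds = 0.812/(1−0.812) = 4.3191. LR = 0.65/0.32 = 2.0312.
Prior odds = 4.3191/2.0312 = 2.1264, so P(A) = 2.1264/(1+2.1264) ≈ 0.68.

P(A) = 0.68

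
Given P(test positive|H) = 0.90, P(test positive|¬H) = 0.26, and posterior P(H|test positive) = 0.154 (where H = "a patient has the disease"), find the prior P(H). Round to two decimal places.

In odds form, posterior odds = prior odds × likelihood ratio, so prior odds = posterior odds ÷ LR.
Posterior odds = 0.154/(1−0.154) = 0.1820. LR = 0.90/0.26 = 3.4615.
Prior odds = 0.1820/3.4615 = 0.0526, so P(H) = 0.0526/(1+0.0526) ≈ 0.05.

P(H) = 0.05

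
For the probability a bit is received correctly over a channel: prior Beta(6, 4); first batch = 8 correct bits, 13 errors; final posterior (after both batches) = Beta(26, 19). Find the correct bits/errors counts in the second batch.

Sequential conjugate updates are equivalent to a single update on the pooled data, so total successes = posterior α − prior α and total failures = posterior β − prior β.
Total across both batches: 26−6=20 correct bits, 19−4=15 errors.
Subtract the first batch: 20−8=12 correct bits and 15−13=2 errors.

12 correct bits and 2 errors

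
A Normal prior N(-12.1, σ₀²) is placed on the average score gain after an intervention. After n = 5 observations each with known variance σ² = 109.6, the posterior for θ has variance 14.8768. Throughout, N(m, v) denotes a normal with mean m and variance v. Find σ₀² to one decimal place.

σ₀² = 46.3

For the Normal–Normal model with known σ², precisions add: τ_n = τ₀ + n/σ².
So 1/σ₀² = 1/14.8768 − 5/109.6 = 0.067219 − 0.045620 = 0.021599.
Hence σ₀² = 1/0.021599 ≈ 46.3.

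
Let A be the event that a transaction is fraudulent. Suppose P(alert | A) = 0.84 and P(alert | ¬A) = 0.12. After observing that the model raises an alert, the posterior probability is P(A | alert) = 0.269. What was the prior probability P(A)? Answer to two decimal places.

P(A) = 0.05

Bayes' rule in odds form gives O(A|E) = O(A)·[P(E|A)/P(E|¬A)], hence O(A) = O(A|E)/LR.
Posterior odds = 0.269/(1−0.269) = 0.3680. LR = 0.84/0.12 = 7.0000.
Prior odds = 0.3680/7.0000 = 0.0526, so P(A) = 0.0526/(1+0.0526) ≈ 0.05.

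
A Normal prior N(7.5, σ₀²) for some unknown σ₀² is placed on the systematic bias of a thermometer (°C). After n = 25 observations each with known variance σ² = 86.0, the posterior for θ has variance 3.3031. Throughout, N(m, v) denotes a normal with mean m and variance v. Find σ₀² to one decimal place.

For the Normal–Normal model with known σ², precisions add: τ_n = τ₀ + n/σ².
So 1/σ₀² = 1/3.3031 − 25/86.0 = 0.302746 − 0.290698 = 0.012048.
Hence σ₀² = 1/0.012048 ≈ 83.0.

σ₀² = 83.0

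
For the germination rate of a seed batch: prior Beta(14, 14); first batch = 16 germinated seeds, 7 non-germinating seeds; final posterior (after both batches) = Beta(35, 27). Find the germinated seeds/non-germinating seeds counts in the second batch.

5 germinated seeds and 6 non-germinating seeds

Because Beta–binomial updating is additive in the counts, the combined data contributed (α_post−α_prior, β_post−β_prior) successes and failures.
Total across both batches: 35−14=21 germinated seeds, 27−14=13 non-germinating seeds.
Subtract the first batch: 21−16=5 germinated seeds and 13−7=6 non-germinating seeds.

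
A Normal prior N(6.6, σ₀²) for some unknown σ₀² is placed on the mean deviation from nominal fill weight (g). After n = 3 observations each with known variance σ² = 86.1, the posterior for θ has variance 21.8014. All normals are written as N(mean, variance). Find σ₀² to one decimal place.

σ₀² = 90.7

Posterior precision equals prior precision plus data precision: 1/σ_n² = 1/σ₀² + n/σ².
So 1/σ₀² = 1/21.8014 − 3/86.1 = 0.045869 − 0.034843 = 0.011026.
Hence σ₀² = 1/0.011026 ≈ 90.7.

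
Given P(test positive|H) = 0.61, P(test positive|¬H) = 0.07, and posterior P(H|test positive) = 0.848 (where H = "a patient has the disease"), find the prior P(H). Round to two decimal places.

In odds form, posterior odds = prior odds × likelihood ratio, so prior odds = posterior odds ÷ LR.
Posterior odds = 0.848/(1−0.848) = 5.5789. LR = 0.61/0.07 = 8.7143.
Prior odds = 5.5789/8.7143 = 0.6402, so P(H) = 0.6402/(1+0.6402) ≈ 0.39.

P(H) = 0.39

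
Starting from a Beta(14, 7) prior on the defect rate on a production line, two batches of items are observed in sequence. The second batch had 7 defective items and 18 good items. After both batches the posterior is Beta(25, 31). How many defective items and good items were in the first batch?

Sequential conjugate updates are equivalent to a single update on the pooled data, so total successes = posterior α − prior α and total failures = posterior β − prior β.
Total across both batches: 25−14=11 defective items, 31−7=24 good items.
Subtract the second batch: 11−7=4 defective items and 24−18=6 good items.

4 defective items and 6 good items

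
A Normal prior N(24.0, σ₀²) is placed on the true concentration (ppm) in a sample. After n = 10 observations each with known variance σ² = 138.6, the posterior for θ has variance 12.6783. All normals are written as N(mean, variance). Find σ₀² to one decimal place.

For the Normal–Normal model with known σ², precisions add: τ_n = τ₀ + n/σ².
So 1/σ₀² = 1/12.6783 − 10/138.6 = 0.078875 − 0.072150 = 0.006725.
Hence σ₀² = 1/0.006725 ≈ 148.7.

σ₀² = 148.7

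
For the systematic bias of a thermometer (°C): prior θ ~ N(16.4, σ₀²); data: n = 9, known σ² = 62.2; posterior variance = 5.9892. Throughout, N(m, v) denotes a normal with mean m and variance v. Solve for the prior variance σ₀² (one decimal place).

σ₀² = 44.9

Posterior precision equals prior precision plus data precision: 1/σ_n² = 1/σ₀² + n/σ².
So 1/σ₀² = 1/5.9892 − 9/62.2 = 0.166967 − 0.144695 = 0.022272.
Hence σ₀² = 1/0.022272 ≈ 44.9.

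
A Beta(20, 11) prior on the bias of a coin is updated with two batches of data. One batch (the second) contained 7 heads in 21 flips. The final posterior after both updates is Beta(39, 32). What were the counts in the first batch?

Because Beta–binomial updating is additive in the counts, the combined data contributed (α_post−α_prior, β_post−β_prior) successes and failures.
Total across both batches: 39−20=19 heads, 32−11=21 tails.
Subtract the second batch: 19−7=12 heads and 21−14=7 tails.

12 heads and 7 tails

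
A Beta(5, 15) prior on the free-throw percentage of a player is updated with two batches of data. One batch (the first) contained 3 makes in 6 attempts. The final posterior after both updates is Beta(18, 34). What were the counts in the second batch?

10 makes and 16 misses

Sequential conjugate updates are equivalent to a single update on the pooled data, so total successes = posterior α − prior α and total failures = posterior β − prior β.
Total across both batches: 18−5=13 makes, 34−15=19 misses.
Subtract the first batch: 13−3=10 makes and 19−3=16 misses.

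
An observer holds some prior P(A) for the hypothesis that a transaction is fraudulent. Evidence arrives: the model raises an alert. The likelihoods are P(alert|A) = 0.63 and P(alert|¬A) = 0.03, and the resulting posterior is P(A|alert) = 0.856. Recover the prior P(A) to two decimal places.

P(A) = 0.22

In odds form, posterior odds = prior odds × likelihood ratio, so prior odds = posterior odds ÷ LR.
Posterior odds = 0.856/(1−0.856) = 5.9444. LR = 0.63/0.03 = 21.0000.
Prior odds = 5.9444/21.0000 = 0.2831, so P(A) = 0.2831/(1+0.2831) ≈ 0.22.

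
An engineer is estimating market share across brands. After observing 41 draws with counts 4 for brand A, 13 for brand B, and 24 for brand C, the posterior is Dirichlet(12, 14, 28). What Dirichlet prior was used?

Dirichlet(8, 1, 4)

For a Dirichlet(α) prior with multinomial counts c, the posterior is Dirichlet(α + c) componentwise.
Subtract each count from the matching posterior parameter: 12−4=8, 14−13=1, 28−24=4.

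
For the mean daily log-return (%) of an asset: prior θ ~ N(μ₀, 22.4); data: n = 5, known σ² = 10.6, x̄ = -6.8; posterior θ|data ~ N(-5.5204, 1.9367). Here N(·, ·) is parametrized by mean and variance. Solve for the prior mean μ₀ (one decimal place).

μ₀ = 8.0

The posterior mean is a precision-weighted average: μ_n = (τ₀μ₀ + τ_data·x̄)/(τ₀+τ_data), with τ₀=1/σ₀² and τ_data=n/σ².
Here τ₀ = 1/22.4 = 0.044643 and τ_data = 5/10.6 = 0.471698, so τ_n = 0.516341.
Rearranging for μ₀: μ₀ = (μ_n·τ_n − τ_data·x̄)/τ₀ = (-5.5204·0.516341 − 0.471698·-6.8) / 0.044643 = 0.357138/0.044643 ≈ 8.0.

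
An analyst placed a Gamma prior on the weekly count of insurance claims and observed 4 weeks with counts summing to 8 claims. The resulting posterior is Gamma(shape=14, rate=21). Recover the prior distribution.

Gamma(shape=6, rate=17)

Gamma–Poisson conjugacy: posterior shape = α + Σxᵢ, posterior rate = β + n.
So α = 14 − 8 = 6 and β = 21 − 4 = 17.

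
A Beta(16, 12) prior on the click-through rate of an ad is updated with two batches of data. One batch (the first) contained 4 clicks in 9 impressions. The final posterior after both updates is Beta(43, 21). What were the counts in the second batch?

23 clicks and 4 non-clicks

Because Beta–binomial updating is additive in the counts, the combined data contributed (α_post−α_prior, β_post−β_prior) successes and failures.
Total across both batches: 43−16=27 clicks, 21−12=9 non-clicks.
Subtract the first batch: 27−4=23 clicks and 9−5=4 non-clicks.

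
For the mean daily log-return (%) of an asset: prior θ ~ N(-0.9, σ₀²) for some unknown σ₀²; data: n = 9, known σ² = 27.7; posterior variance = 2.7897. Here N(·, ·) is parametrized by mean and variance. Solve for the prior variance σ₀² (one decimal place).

Posterior precision equals prior precision plus data precision: 1/σ_n² = 1/σ₀² + n/σ².
So 1/σ₀² = 1/2.7897 − 9/27.7 = 0.358461 − 0.324910 = 0.033551.
Hence σ₀² = 1/0.033551 ≈ 29.8.

σ₀² = 29.8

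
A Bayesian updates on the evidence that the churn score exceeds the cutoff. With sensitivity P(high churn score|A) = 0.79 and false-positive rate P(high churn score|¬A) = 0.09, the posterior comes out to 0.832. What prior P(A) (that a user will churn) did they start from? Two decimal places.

P(A) = 0.36

In odds form, posterior odds = prior odds × likelihood ratio, so prior odds = posterior odds ÷ LR.
Posterior odds = 0.832/(1−0.832) = 4.9524. LR = 0.79/0.09 = 8.7778.
Prior odds = 4.9524/8.7778 = 0.5642, so P(A) = 0.5642/(1+0.5642) ≈ 0.36.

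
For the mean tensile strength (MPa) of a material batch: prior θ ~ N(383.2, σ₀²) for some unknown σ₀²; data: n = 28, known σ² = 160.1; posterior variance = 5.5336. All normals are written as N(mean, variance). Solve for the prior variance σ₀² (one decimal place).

σ₀² = 171.7

For the Normal–Normal model with known σ², precisions add: τ_n = τ₀ + n/σ².
So 1/σ₀² = 1/5.5336 − 28/160.1 = 0.180714 − 0.174891 = 0.005823.
Hence σ₀² = 1/0.005823 ≈ 171.7.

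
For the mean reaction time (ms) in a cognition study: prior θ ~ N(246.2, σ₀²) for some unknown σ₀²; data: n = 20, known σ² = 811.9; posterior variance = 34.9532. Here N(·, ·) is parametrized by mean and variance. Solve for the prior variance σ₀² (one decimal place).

σ₀² = 251.5

Posterior precision equals prior precision plus data precision: 1/σ_n² = 1/σ₀² + n/σ².
So 1/σ₀² = 1/34.9532 − 20/811.9 = 0.028610 − 0.024634 = 0.003976.
Hence σ₀² = 1/0.003976 ≈ 251.5.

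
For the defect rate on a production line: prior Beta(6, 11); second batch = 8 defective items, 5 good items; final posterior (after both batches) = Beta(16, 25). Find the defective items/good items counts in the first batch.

2 defective items and 9 good items

Because Beta–binomial updating is additive in the counts, the combined data contributed (α_post−α_prior, β_post−β_prior) successes and failures.
Total across both batches: 16−6=10 defective items, 25−11=14 good items.
Subtract the second batch: 10−8=2 defective items and 14−5=9 good items.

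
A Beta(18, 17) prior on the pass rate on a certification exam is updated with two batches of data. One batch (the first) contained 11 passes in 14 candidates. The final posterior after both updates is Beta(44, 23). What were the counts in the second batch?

Sequential conjugate updates are equivalent to a single update on the pooled data, so total successes = posterior α − prior α and total failures = posterior β − prior β.
Total across both batches: 44−18=26 passes, 23−17=6 failures.
Subtract the first batch: 26−11=15 passes and 6−3=3 failures.

15 passes and 3 failures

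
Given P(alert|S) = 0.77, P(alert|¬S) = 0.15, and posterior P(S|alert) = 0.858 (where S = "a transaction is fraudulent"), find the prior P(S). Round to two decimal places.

Bayes' rule in odds form gives O(S|E) = O(S)·[P(E|S)/P(E|¬S)], hence O(S) = O(S|E)/LR.
Posterior odds = 0.858/(1−0.858) = 6.0423. LR = 0.77/0.15 = 5.1333.
Prior odds = 6.0423/5.1333 = 1.1771, so P(S) = 1.1771/(1+1.1771) ≈ 0.54.

P(S) = 0.54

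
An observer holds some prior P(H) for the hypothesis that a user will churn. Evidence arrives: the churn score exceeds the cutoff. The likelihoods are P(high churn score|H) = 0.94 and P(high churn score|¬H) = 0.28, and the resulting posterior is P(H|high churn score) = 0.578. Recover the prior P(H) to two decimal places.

P(H) = 0.29

Bayes' rule in odds form gives O(H|E) = O(H)·[P(E|H)/P(E|¬H)], hence O(H) = O(H|E)/LR.
Posterior odds = 0.578/(1−0.578) = 1.3697. LR = 0.94/0.28 = 3.3571.
Prior odds = 1.3697/3.3571 = 0.4080, so P(H) = 0.4080/(1+0.4080) ≈ 0.29.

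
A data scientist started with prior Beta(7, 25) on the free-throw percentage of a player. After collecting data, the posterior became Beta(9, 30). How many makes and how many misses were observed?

2 makes and 5 misses

Beta is conjugate to the binomial likelihood: posterior = Beta(α+s, β+f).
So s = 9 − 7 = 2 and f = 30 − 25 = 5.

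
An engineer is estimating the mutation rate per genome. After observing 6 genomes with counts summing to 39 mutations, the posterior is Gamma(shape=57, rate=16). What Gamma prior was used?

A Gamma(α, β) prior (rate parametrization) on a Poisson rate with n observations summing to S gives posterior Gamma(α+S, β+n).
So α = 57 − 39 = 18 and β = 16 − 6 = 10.

Gamma(shape=18, rate=10)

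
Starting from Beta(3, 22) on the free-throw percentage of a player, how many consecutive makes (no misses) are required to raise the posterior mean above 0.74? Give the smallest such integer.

k = 60

After k makes and 0 misses the posterior is Beta(3+k, 22), with mean (3+k)/(3+22+k).
Set (3+k)/(25+k) > 0.74 and solve: k > (0.74·25 − 3)/(1 − 0.74) = 59.615.
The smallest integer exceeding 59.615 is 60.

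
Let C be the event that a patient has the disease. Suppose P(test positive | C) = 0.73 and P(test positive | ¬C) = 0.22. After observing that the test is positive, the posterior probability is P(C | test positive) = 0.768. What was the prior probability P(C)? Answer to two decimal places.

P(C) = 0.50

Bayes' rule in odds form gives O(C|E) = O(C)·[P(E|C)/P(E|¬C)], hence O(C) = O(C|E)/LR.
Posterior odds = 0.768/(1−0.768) = 3.3103. LR = 0.73/0.22 = 3.3182.
Prior odds = 3.3103/3.3182 = 0.9976, so P(C) = 0.9976/(1+0.9976) ≈ 0.50.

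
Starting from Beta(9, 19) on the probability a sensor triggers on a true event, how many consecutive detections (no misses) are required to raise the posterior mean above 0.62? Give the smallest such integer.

k = 23

After k detections and 0 misses the posterior is Beta(9+k, 19), with mean (9+k)/(9+19+k).
Set (9+k)/(28+k) > 0.62 and solve: k > (0.62·28 − 9)/(1 − 0.62) = 22.000.
The smallest integer exceeding 22.000 is 23.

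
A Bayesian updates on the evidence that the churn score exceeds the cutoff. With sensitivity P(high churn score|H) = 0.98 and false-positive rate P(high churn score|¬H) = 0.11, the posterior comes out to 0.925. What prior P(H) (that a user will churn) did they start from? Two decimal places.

P(H) = 0.58

Bayes' rule in odds form gives O(H|E) = O(H)·[P(E|H)/P(E|¬H)], hence O(H) = O(H|E)/LR.
Posterior odds = 0.925/(1−0.925) = 12.3333. LR = 0.98/0.11 = 8.9091.
Prior odds = 12.3333/8.9091 = 1.3843, so P(H) = 1.3843/(1+1.3843) ≈ 0.58.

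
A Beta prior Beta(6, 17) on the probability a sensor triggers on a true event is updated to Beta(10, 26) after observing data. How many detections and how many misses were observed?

4 detections and 9 misses

Under Beta–binomial conjugacy the posterior parameters are (a+s, b+f).
Match parameters: s=10−6=4, f=26−17=9.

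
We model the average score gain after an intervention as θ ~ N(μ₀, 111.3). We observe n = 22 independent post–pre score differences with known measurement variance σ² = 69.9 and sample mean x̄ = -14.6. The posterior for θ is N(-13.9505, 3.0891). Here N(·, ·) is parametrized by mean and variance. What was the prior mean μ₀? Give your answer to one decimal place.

The posterior mean is a precision-weighted average: μ_n = (τ₀μ₀ + τ_data·x̄)/(τ₀+τ_data), with τ₀=1/σ₀² and τ_data=n/σ².
Here τ₀ = 1/111.3 = 0.008985 and τ_data = 22/69.9 = 0.314735, so τ_n = 0.323720.
Rearranging for μ₀: μ₀ = (μ_n·τ_n − τ_data·x̄)/τ₀ = (-13.9505·0.323720 − 0.314735·-14.6) / 0.008985 = 0.079075/0.008985 ≈ 8.8.

μ₀ = 8.8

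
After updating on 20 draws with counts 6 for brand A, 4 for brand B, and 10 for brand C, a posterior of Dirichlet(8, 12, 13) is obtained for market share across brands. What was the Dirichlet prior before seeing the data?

Dirichlet(2, 8, 3)

For a Dirichlet(α) prior with multinomial counts c, the posterior is Dirichlet(α + c) componentwise.
Subtract each count from the matching posterior parameter: 8−6=2, 12−4=8, 13−10=3.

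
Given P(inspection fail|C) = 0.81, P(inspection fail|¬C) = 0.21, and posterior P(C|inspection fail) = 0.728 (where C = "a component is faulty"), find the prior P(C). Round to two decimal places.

Bayes' rule in odds form gives O(C|E) = O(C)·[P(E|C)/P(E|¬C)], hence O(C) = O(C|E)/LR.
Posterior odds = 0.728/(1−0.728) = 2.6765. LR = 0.81/0.21 = 3.8571.
Prior odds = 2.6765/3.8571 = 0.6939, so P(C) = 0.6939/(1+0.6939) ≈ 0.41.

P(C) = 0.41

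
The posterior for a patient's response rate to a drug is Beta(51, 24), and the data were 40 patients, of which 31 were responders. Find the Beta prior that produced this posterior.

A Beta(a, b) prior with s successes and f failures in binomial data gives a Beta(a+s, b+f) posterior.
So a = 51 − 31 = 20 and b = 24 − 9 = 15.

Beta(20, 15)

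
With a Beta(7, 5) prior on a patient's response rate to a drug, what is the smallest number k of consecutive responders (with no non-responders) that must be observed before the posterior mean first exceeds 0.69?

k = 5

After k responders and 0 non-responders the posterior is Beta(7+k, 5), with mean (7+k)/(7+5+k).
Set (7+k)/(12+k) > 0.69 and solve: k > (0.69·12 − 7)/(1 − 0.69) = 4.129.
The smallest integer exceeding 4.129 is 5, and checking k=5: (12)/(17) = 0.7059 > 0.69.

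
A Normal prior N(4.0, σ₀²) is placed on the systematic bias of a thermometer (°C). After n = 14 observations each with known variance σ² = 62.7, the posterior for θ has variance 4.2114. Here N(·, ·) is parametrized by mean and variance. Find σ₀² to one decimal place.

σ₀² = 70.6

For the Normal–Normal model with known σ², precisions add: τ_n = τ₀ + n/σ².
So 1/σ₀² = 1/4.2114 − 14/62.7 = 0.237451 − 0.223285 = 0.014166.
Hence σ₀² = 1/0.014166 ≈ 70.6.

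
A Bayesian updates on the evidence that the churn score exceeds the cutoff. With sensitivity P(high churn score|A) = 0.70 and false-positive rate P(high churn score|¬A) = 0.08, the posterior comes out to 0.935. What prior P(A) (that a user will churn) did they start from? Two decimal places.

In odds form, posterior odds = prior odds × likelihood ratio, so prior odds = posterior odds ÷ LR.
Posterior odds = 0.935/(1−0.935) = 14.3846. LR = 0.70/0.08 = 8.7500.
Prior odds = 14.3846/8.7500 = 1.6440, so P(A) = 1.6440/(1+1.6440) ≈ 0.62.

P(A) = 0.62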